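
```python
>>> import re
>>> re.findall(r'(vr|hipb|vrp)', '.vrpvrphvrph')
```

['vr', 'vr', 'vr']

The regex engine tests alternatives in the order written; an earlier branch that matches wins even if a later one would match more.
Scanning left to right: at [1:3] match 'vr', group 1 = 'vr'; at [4:6] match 'vr', group 1 = 'vr'; at [8:10] match 'vr', group 1 = 'vr'.
With a single group, `findall` returns only what that group captured — 3 items.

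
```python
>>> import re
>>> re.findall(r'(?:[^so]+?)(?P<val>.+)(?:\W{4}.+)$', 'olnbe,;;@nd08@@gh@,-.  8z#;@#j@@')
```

['nbe,;;@nd08@@gh@,-.  8z']

The pattern matches one or more of any character except [so] (lazy) (non-capturing group); then one or more of any character (captured as 'val'); then exactly 4 of a non-word character, then one or more of any character (non-capturing group); then anchored at the end.
Walking the string: at [1:32] match 'lnbe,;;@nd08@@gh@,-.  8z#;@#j@@', group 1 = 'nbe,;;@nd08@@gh@,-.  8z'.
One capturing group, so `findall` returns just the captured substring from the one match — 1 in all.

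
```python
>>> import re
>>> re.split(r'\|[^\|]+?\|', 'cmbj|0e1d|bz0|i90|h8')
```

Matches to split on: at [4:10] → '|0e1d|'; at [13:18] → '|i90|'.
Splitting on the pattern gives 3 pieces.

['cmbj', 'bz0', 'h8']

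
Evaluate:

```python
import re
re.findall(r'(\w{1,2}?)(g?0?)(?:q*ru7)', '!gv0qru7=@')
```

This matches 1 to 2 of a word character (lazy) (captured); then optionally a literal 'g', then optionally the literal '0' (captured); then zero or more of a literal 'q', then the literal 'ru7' (non-capturing group).
Scanning left to right: at [1:8] match 'gv0qru7', groups = ('gv', '0').
With 2 capturing groups, `findall` returns a 2-tuple per match.

[('gv', '0')]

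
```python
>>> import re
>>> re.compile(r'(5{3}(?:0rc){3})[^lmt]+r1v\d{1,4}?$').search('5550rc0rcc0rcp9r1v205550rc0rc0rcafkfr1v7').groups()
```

('5550rc0rc0rc',)

The match spans [20:40] → '5550rc0rc0rcafkfr1v7'.
Captured: group 1 = '5550rc0rc0rc'.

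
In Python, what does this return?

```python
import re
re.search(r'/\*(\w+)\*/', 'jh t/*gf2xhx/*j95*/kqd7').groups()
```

Unlike `match`, `search` isn't anchored — it looks for the pattern anywhere in the string.
The match spans [12:19] → '/*j95*/'.
Captured: group 1 = 'j95'.

('j95',)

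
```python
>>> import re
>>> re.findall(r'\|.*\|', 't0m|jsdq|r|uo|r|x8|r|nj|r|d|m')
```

Walking the string: at [3:28] → '|jsdq|r|uo|r|x8|r|nj|r|d|'.
`findall` yields the raw match text (1 of them) because the pattern has no groups.

['|jsdq|r|uo|r|x8|r|nj|r|d|']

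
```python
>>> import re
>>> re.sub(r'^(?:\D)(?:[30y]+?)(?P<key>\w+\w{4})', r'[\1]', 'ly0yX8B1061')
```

'[0yX8B1061]'

Lazy quantifiers expand one character at a time until the remainder of the pattern can match.
Each match is replaced using the text its own group 1 captured.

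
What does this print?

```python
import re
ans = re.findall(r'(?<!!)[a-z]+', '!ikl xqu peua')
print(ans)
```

['kl', 'xqu', 'peua']

A negative assertion filters positions out without eating any characters.
Walking the string: at [2:4] → 'kl'; at [5:8] → 'xqu'; at [9:13] → 'peua'.
Since nothing is captured, `findall` lists the 3 matched substrings directly.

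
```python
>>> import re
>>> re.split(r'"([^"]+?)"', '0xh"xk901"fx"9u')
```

The group in the pattern means `split` returns the separators' captures alongside the pieces.

['0xh', 'xk901', 'fx"9u']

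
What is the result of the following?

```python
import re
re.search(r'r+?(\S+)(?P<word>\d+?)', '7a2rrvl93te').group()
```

'rrvl93'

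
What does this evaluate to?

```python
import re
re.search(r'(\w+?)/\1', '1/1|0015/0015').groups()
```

('1',)

`\1` is not a pattern — it's the concrete string captured by group 1, re-applied verbatim.
`search` walks the string left to right and returns the first match it finds.
The match spans [0:3] → '1/1'.
Captured: group 1 = '1'.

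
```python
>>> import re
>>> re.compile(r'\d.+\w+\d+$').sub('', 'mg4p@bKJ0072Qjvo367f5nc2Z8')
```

Pattern: a digit, then one or more of any character, then one or more of a word character; then one or more of a digit; then anchored at the end.
Matches: at [2:26] → '4p@bKJ0072Qjvo367f5nc2Z8'.
Every occurrence is swapped for ''.

'mg'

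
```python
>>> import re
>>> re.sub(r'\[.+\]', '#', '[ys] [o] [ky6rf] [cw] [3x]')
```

'#'

Matches: at [0:26] → '[ys] [o] [ky6rf] [cw] [3x]'.
`sub` substitutes '#' at each match site.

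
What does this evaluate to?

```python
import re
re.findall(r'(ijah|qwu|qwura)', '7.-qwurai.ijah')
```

Branches in `(...|...)` are attempted left-to-right; the first branch that allows the whole pattern to succeed is taken.
Because there's exactly one group, `findall` drops the full match and keeps group 1 from each hit.

['qwu', 'ijah']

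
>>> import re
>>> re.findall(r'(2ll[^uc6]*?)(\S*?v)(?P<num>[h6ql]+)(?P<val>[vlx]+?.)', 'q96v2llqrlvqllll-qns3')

[('2ll', 'qrlv', 'qlll', 'l-')]

The pattern matches the literal '2ll', then zero or more of any character except [uc6] (lazy) (captured); then zero or more of a non-whitespace character (lazy), then a literal 'v' (captured); then one or more of one of [h6ql] (captured as 'num'); then one or more of one of [vlx] (lazy), then any character (captured as 'val').
A non-greedy quantifier consumes as few characters as it can — just enough that the remainder of the pattern still matches from where it stops; whatever follows it matches normally.
Scanning left to right: at [4:17] match '2llqrlvqllll-', groups = ('2ll', 'qrlv', 'qlll', 'l-').
4 groups means the one result is a tuple of 4 captured strings — 1 here.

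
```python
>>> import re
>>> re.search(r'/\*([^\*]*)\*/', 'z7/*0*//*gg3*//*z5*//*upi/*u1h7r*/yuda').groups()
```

Unlike `match`, `search` isn't anchored — it looks for the pattern anywhere in the string.
The match spans [2:7] → '/*0*/'.
Captured: group 1 = '0'.

('0',)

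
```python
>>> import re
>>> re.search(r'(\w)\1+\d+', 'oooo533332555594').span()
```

A backreference is literal: `\1` must see the identical characters the first group matched.
`re.search` tries every starting position until one works.
The match spans [0:16] → 'oooo533332555594'.
Captured: group 1 = 'o'.

(0, 16)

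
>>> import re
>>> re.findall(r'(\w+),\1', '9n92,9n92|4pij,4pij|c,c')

['9n92', '4pij', 'c']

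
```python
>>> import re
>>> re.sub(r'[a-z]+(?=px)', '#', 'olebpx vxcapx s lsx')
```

The lookaround is zero-width — it requires the adjacent text to match without consuming it, so the asserted text isn't part of the match.
Matches: at [0:4] → 'oleb'; at [7:11] → 'vxca'.
`sub` substitutes '#' at each match site.

'#px #px s lsx'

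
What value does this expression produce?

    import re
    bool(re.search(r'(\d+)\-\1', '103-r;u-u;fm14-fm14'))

`\1` is not a pattern — it's the concrete string captured by group 1, re-applied verbatim.
Unlike `match`, `search` isn't anchored — it looks for the pattern anywhere in the string.
Here no position works, so the call returns None, and `bool(None)` is False.

False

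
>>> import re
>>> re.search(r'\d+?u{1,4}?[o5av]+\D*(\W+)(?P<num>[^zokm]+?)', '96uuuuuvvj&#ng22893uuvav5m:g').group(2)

'g'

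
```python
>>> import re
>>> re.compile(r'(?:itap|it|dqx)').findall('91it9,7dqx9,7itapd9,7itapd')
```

Branches in `(...|...)` are attempted left-to-right; the first branch that allows the whole pattern to succeed is taken.
Scanning left to right: at [2:4] → 'it'; at [7:10] → 'dqx'; at [13:17] → 'itap'; at [21:25] → 'itap'.
No capturing groups, so `findall` returns the 4 full match strings.

['it', 'dqx', 'itap', 'itap']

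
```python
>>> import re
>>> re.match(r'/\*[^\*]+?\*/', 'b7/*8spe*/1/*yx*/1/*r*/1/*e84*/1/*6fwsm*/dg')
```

None

`match` is anchored at position 0; if the pattern doesn't fit there, it returns None.
Here position 0 doesn't satisfy it, so the call returns None.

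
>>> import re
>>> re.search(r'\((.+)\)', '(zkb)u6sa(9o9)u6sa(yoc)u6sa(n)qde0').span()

(0, 30)

Unlike `match`, `search` isn't anchored — it looks for the pattern anywhere in the string.
The match spans [0:30] → '(zkb)u6sa(9o9)u6sa(yoc)u6sa(n)'.
Captured: group 1 = 'zkb)u6sa(9o9)u6sa(yoc)u6sa(n'.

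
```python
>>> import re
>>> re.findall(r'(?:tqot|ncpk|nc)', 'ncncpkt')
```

['nc', 'ncpk']

Alternation isn't longest-match — the leftmost alternative that fits at this position is chosen.
Walking the string: at [0:2] → 'nc'; at [2:6] → 'ncpk'.
No capturing groups, so `findall` returns the 2 full match strings.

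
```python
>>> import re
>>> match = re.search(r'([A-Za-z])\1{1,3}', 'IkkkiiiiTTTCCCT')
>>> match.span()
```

After group 1 captures some text, `\1` only succeeds where that same text appears again.
The match spans [1:4] → 'kkk'.

(1, 4)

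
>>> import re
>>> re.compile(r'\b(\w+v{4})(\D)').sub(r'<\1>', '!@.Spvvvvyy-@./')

The pattern matches a word boundary (`\b`, zero-width); then one or more of a word character, then exactly 4 of the literal 'v' (captured); then a non-digit (captured).
Matches: at [3:10] → 'Spvvvvy'.
Each match is replaced using the text its own group 1 captured.

'!@.<Spvvvv>y-@./'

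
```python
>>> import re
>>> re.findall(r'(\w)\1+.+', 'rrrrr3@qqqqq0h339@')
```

`\1` has to match the exact text group 1 already captured.
Walking the string: at [0:18] match 'rrrrr3@qqqqq0h339@', group 1 = 'r'.
With a single group, `findall` returns only what that group captured — 1 item.

['r']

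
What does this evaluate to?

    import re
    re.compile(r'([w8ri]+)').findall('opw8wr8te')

One capturing group, so `findall` returns just the captured substring from the one match — 1 in all.

['w8wr8']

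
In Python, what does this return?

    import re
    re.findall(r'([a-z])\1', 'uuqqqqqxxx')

['u', 'q', 'q', 'x']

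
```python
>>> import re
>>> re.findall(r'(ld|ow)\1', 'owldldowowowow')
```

After group 1 captures some text, `\1` only succeeds where that same text appears again.
With a single group, `findall` returns only what that group captured — 3 items.

['ld', 'ow', 'ow']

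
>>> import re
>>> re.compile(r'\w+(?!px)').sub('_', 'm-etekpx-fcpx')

'_-_-_'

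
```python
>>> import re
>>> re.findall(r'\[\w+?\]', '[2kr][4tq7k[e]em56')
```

['[2kr]', '[e]']

No capturing groups, so `findall` returns the 2 full match strings.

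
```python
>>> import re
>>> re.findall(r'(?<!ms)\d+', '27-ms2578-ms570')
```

['27', '578', '70']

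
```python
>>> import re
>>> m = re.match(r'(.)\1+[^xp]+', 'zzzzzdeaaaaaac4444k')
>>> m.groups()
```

('z',)

The match spans [0:19] → 'zzzzzdeaaaaaac4444k'.
Captured: group 1 = 'z'.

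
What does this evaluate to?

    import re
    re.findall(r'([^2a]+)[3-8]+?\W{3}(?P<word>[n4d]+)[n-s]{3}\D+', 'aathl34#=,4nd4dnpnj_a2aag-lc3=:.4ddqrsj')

Pattern: one or more of any character except [2a] (captured); then one or more of a character in [3-8] (lazy); then exactly 3 of a non-word character; then one or more of one of [n4d] (captured as 'word'); then exactly 3 of a character in [n-s], then one or more of a non-digit.
Walking the string: at [2:21] match 'thl34#=,4nd4dnpnj_a', groups = ('thl3', '4nd4d'); at [24:39] match 'g-lc3=:.4ddqrsj', groups = ('g-lc', '4dd').
2 groups means each result is a tuple of 2 captured strings — 2 here.

[('thl3', '4nd4d'), ('g-lc', '4dd')]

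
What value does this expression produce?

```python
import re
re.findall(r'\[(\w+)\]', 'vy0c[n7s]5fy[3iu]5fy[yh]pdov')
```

['n7s', '3iu', 'yh']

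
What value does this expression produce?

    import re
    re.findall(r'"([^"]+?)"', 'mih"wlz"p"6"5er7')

['wlz', '6']

With a single group, `findall` returns only what that group captured — 2 items.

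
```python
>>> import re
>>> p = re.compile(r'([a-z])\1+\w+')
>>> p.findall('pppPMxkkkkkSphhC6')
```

A backreference is literal: `\1` must see the identical characters the first group matched.
Because there's exactly one group, `findall` drops the full match and keeps group 1 from the one hit.

['p']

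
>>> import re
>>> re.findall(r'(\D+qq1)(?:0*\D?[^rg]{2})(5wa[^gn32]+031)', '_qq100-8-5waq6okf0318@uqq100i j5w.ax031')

This matches one or more of a non-digit, then the literal 'qq1' (captured); then zero or more of a literal '0', then optionally a non-digit, then exactly 2 of any character except [rg] (non-capturing group); then the literal '5wa', then one or more of any character except [gn32], then the literal '031' (captured).
Multiple groups make `findall` return tuples — one 2-tuple for the one match.

[('_qq1', '5waq6okf031')]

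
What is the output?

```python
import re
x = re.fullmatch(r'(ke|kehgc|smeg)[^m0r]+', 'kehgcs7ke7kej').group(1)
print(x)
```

ke

The match spans [0:13] → 'kehgcs7ke7kej'.
Captured: group 1 = 'ke'.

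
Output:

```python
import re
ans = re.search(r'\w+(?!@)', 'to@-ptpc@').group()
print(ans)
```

A negative assertion filters positions out without eating any characters.
`re.search` scans for the first position where the pattern succeeds.
The match spans [0:1] → 't'.

t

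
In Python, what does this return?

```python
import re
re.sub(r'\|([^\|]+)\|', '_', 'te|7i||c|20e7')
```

Matches: at [2:6] → '|7i|'; at [6:9] → '|c|'.
Each match is replaced by '_'.

'te__20e7'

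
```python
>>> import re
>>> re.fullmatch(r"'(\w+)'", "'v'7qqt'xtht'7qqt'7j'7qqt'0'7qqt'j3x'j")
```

None

For `fullmatch`, every character of the input must be accounted for by the pattern.
Here the pattern can't cover the whole string, so the call returns None.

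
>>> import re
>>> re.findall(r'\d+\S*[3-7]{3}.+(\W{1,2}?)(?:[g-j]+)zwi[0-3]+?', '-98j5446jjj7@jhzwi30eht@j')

['@']

This matches one or more of a digit; then zero or more of a non-whitespace character, then exactly 3 of a character in [3-7], then one or more of any character; then 1 to 2 of a non-word character (lazy) (captured); then one or more of a character in [g-j] (non-capturing group); then the literal 'zwi', then one or more of a character in [0-3] (lazy).
Matches: at [1:19] match '98j5446jjj7@jhzwi3', group 1 = '@'.
Because there's exactly one group, `findall` drops the full match and keeps group 1 from the one hit.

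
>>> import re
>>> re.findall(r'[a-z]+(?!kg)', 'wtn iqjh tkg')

['wtn', 'iqjh', 'tkg']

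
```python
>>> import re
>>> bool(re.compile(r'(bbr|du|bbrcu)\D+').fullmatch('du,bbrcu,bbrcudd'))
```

`re.fullmatch` requires the pattern to consume the entire string.
The match spans [0:16] → 'du,bbrcu,bbrcudd'.

True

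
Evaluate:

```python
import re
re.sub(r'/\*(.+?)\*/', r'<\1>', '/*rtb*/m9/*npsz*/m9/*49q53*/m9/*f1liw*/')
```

A `+?`/`*?`/`{m,n}?` starts at its minimum and grows only as far as needed for what follows to match.
Matches: at [0:7] → '/*rtb*/'; at [9:17] → '/*npsz*/'; at [19:28] → '/*49q53*/'; at [30:39] → '/*f1liw*/'.
`\1` in the replacement pulls in group 1's text for each match.

'<rtb>m9<npsz>m9<49q53>m9<f1liw>'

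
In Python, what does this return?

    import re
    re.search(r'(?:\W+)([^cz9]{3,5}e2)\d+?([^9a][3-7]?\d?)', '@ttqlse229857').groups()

('ttqlse2', '857')

The match spans [0:13] → '@ttqlse229857'.
Captured: group 1 = 'ttqlse2', group 2 = '857'.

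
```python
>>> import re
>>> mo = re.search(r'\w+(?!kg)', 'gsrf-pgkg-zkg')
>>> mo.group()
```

'gsrf'

The negative lookaround is zero-width — it rules out positions where the adjacent text would match, without consuming anything.
The match spans [0:4] → 'gsrf'.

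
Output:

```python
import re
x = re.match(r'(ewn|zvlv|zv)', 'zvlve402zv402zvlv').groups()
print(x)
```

('zvlv',)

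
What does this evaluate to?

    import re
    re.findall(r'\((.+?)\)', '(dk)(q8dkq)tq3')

['dk', 'q8dkq']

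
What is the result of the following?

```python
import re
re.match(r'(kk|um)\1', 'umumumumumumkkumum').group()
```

'umum'

A backreference is literal: `\1` must see the identical characters the first group matched.
With `match`, the pattern is implicitly anchored at the beginning.
The match spans [0:4] → 'umum'.
Captured: group 1 = 'um'.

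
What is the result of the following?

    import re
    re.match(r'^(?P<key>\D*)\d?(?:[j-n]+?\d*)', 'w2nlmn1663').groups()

This matches anchored at the start of the string; then zero or more of a non-digit (captured as 'key'); then optionally a digit; then one or more of a character in [j-n] (lazy), then zero or more of a digit (non-capturing group).
With the lazy modifier that quantifier settles for the fewest repetitions that let the rest of the pattern succeed (the atoms after it are unaffected and can still be greedy).
`re.match` won't scan ahead — the pattern has to work from the very first character.
The match spans [0:3] → 'w2n'.
Captured: group 1 = 'w'.

('w',)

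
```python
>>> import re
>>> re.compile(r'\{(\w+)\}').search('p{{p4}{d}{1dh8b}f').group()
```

'{p4}'

The match spans [2:6] → '{p4}'.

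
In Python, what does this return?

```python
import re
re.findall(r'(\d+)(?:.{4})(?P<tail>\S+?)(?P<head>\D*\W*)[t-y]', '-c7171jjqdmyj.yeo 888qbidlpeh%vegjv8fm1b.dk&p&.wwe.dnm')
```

[('7171', 'm', 'yj.'), ('888', 'l', 'peh%vegj'), ('8', '.', 'dk&p&.w')]

Pattern: one or more of a digit (captured); then exactly 4 of any character (non-capturing group); then one or more of a non-whitespace character (lazy) (captured as 'tail'); then zero or more of a non-digit, then zero or more of a non-word character (captured as 'head'); then a character in [t-y].
With the lazy modifier that quantifier settles for the fewest repetitions that let the rest of the pattern succeed (the atoms after it are unaffected and can still be greedy).
Walking the string: at [2:15] match '7171jjqdmyj.y', groups = ('7171', 'm', 'yj.'); at [18:35] match '888qbidlpeh%vegjv', groups = ('888', 'l', 'peh%vegj'); at [35:49] match '8fm1b.dk&p&.ww', groups = ('8', '.', 'dk&p&.w').
3 groups means each result is a tuple of 3 captured strings — 3 here.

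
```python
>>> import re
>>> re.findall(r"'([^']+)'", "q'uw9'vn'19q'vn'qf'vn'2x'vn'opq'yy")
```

Scanning left to right: at [1:6] match "'uw9'", group 1 = 'uw9'; at [8:13] match "'19q'", group 1 = '19q'; at [15:19] match "'qf'", group 1 = 'qf'; at [21:25] match "'2x'", group 1 = '2x'; at [27:32] match "'opq'", group 1 = 'opq'.
`findall` collects group 1 from each match (5 total).

['uw9', '19q', 'qf', '2x', 'opq']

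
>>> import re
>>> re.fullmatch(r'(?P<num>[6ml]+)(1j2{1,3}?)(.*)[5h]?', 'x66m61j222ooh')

For `fullmatch`, every character of the input must be accounted for by the pattern.
Here the pattern can't cover the whole string, so the call returns None.

None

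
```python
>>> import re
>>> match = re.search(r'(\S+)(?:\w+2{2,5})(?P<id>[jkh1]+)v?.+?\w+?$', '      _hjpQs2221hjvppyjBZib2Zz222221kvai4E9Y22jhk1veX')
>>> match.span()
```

(6, 53)

The match spans [6:53] → '_hjpQs2221hjvppyjBZib2Zz222221kvai4E9Y22jhk1veX'.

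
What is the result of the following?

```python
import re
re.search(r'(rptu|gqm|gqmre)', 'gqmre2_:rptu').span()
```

(0, 3)

Alternation isn't longest-match — the leftmost alternative that fits at this position is chosen.
The match spans [0:3] → 'gqm'.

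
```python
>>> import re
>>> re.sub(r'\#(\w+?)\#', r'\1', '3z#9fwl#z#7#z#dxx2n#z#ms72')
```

Matches: at [2:8] → '#9fwl#'; at [9:12] → '#7#'; at [13:20] → '#dxx2n#'.
Each match is replaced using the text its own group 1 captured.

'3z9fwlz7zdxx2nz#ms72'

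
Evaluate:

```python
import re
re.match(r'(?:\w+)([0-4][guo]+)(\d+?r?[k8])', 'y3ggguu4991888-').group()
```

'y3ggguu49918'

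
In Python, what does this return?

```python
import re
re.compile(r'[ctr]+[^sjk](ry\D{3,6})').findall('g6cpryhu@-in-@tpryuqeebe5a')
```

['ryhu@-in', 'ryuqeebe']

This matches one or more of one of [ctr], then any character except [sjk]; then the literal 'ry', then 3 to 6 of a non-digit (captured).
Scanning left to right: at [2:12] match 'cpryhu@-in', group 1 = 'ryhu@-in'; at [14:24] match 'tpryuqeebe', group 1 = 'ryuqeebe'.
One capturing group, so `findall` returns just the captured substring from each match — 2 in all.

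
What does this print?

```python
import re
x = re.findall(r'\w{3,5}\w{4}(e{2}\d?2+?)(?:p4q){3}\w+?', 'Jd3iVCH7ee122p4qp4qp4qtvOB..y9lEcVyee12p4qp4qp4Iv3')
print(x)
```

`findall` collects group 1 from the one match (1 total).

['ee122']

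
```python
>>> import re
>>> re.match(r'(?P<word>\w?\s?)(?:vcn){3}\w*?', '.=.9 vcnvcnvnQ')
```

This matches optionally a word character, then optionally whitespace (captured as 'word'); then the literal 'vcn' repeated 3 times, then zero or more of a word character (lazy).
`re.match` only tries the pattern at the start of the string.
Here the string doesn't start with a match, so the call returns None.

None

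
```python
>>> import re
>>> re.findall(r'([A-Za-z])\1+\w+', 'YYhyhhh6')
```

['Y']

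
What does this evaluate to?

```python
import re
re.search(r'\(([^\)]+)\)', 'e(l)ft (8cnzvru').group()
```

'(l)'

`re.search` tries every starting position until one works.
The match spans [1:4] → '(l)'.
Captured: group 1 = 'l'.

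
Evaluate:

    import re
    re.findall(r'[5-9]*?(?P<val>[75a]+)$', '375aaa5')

This matches zero or more of a character in [5-9] (lazy); then one or more of one of [75a] (captured as 'val'); then anchored at the end.
With the lazy modifier that quantifier settles for the fewest repetitions that let the rest of the pattern succeed (the atoms after it are unaffected and can still be greedy).
Walking the string: at [1:7] match '75aaa5', group 1 = '75aaa5'.
One capturing group, so `findall` returns just the captured substring from the one match — 1 in all.

['75aaa5']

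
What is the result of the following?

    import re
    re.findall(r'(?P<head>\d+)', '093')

This matches one or more of a digit (captured as 'head').
Walking the string: at [0:3] match '093', group 1 = '093'.
With a single group, `findall` returns only what that group captured — 1 item.

['093']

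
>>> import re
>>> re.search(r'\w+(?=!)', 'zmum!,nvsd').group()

'zmum'

The `(?=…)`/`(?<=…)` assertion just peeks at neighbouring text; it doesn't advance the match position.
Unlike `match`, `search` isn't anchored — it looks for the pattern anywhere in the string.
The match spans [0:4] → 'zmum'.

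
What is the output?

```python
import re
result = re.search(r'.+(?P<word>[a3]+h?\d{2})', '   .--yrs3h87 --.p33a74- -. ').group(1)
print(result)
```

The match spans [0:23] → '   .--yrs3h87 --.p33a74'.
Captured: group 1 = 'a74'.

a74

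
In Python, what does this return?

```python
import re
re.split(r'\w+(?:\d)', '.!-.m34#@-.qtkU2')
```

['.!-.', '#@-.', '']

Each match becomes a cut point; 3 segments remain.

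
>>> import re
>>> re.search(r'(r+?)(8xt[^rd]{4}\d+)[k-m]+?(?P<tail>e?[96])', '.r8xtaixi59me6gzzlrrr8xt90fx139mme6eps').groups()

('r', '8xtaixi59', 'e6')

The pattern matches one or more of a literal 'r' (lazy) (captured); then the literal '8xt', then exactly 4 of any character except [rd], then one or more of a digit (captured); then one or more of a character in [k-m] (lazy); then optionally a literal 'e', then one of [96] (captured as 'tail').
Unlike `match`, `search` isn't anchored — it looks for the pattern anywhere in the string.
The match spans [1:14] → 'r8xtaixi59me6'.
Captured: group 1 = 'r', group 2 = '8xtaixi59', group 3 = 'e6'.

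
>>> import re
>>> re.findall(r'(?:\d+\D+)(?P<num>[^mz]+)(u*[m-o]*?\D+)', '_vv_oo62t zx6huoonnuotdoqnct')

[('6huoonnuotdoqnc', 't')]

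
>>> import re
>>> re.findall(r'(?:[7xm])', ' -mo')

No capturing groups, so `findall` returns the 1 full match string.

['m']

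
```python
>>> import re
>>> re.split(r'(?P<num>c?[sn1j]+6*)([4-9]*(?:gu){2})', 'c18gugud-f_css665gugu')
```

['', 'c1', '8gugu', 'd-f_', 'css66', '5gugu', '']

This matches optionally a literal 'c', then one or more of one of [sn1j], then zero or more of the literal '6' (captured as 'num'); then zero or more of a character in [4-9], then the literal 'gu' repeated 2 times (captured).
Matches to split on: at [0:7] → 'c18gugu'; at [11:21] → 'css665gugu'.
With a capturing group present, the delimiter's captured portion is kept in the result list.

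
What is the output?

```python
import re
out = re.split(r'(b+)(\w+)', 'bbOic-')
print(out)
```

Pattern: one or more of a literal 'b' (captured); then one or more of a word character (captured).
Matches to split on: at [0:5] → 'bbOic'.
`re.split` interleaves the captured-group text with the surrounding fragments.

['', 'bb', 'Oic', '-']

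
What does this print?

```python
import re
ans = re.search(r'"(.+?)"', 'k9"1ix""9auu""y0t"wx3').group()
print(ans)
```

"1ix"

Unlike `match`, `search` isn't anchored — it looks for the pattern anywhere in the string.
The match spans [2:7] → '"1ix"'.
Captured: group 1 = '1ix'.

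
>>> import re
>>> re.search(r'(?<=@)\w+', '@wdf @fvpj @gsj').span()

(1, 4)

Because the assertion is zero-width, the text it checks is not consumed and won't appear in the result.
Unlike `match`, `search` isn't anchored — it looks for the pattern anywhere in the string.
The match spans [1:4] → 'wdf'.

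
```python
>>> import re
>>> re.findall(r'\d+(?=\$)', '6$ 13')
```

['6']

The `(?=…)`/`(?<=…)` assertion just peeks at neighbouring text; it doesn't advance the match position.
Scanning left to right: at [0:1] → '6'.
With no groups in the pattern, `findall` gives back each whole match — 1 here.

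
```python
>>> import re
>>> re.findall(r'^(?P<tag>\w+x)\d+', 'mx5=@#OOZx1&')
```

This matches anchored at the start of the string; then one or more of a word character, then the literal 'x' (captured as 'tag'); then one or more of a digit.
With a single group, `findall` returns only what that group captured — 1 item.

['mx']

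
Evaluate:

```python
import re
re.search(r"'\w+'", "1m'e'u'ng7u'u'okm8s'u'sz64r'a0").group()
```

"'e'"

Unlike `match`, `search` isn't anchored — it looks for the pattern anywhere in the string.
The match spans [2:5] → "'e'".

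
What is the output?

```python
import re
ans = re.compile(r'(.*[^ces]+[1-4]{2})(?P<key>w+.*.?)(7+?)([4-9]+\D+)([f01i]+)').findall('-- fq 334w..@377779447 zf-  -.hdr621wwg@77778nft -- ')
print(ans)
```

[('-- fq 334w..@377779447 zf-  -.hdr621', 'wwg@777', '7', '8n', 'f')]

This matches zero or more of any character, then one or more of any character except [ces], then exactly 2 of a character in [1-4] (captured); then one or more of a literal 'w', then zero or more of any character, then optionally any character (captured as 'key'); then one or more of a literal '7' (lazy) (captured); then one or more of a character in [4-9], then one or more of a non-digit (captured); then one or more of one of [f01i] (captured).
Matches: at [0:47] match '-- fq 334w..@377779447 zf-  -.hdr621wwg@77778nf', groups = ('-- fq 334w..@377779447 zf-  -.hdr621', 'wwg@777', '7', '8n', 'f').
Multiple groups make `findall` return tuples — one 5-tuple for the one match.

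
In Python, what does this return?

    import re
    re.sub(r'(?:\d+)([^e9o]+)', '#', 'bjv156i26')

'bjv#'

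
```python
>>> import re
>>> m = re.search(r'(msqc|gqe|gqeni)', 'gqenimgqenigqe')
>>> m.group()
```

'gqe'

Alternation isn't longest-match — the leftmost alternative that fits at this position is chosen.
`re.search` tries every starting position until one works.
The match spans [0:3] → 'gqe'.
Captured: group 1 = 'gqe'.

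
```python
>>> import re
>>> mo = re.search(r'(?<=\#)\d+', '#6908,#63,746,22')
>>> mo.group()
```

Because the assertion is zero-width, the text it checks is not consumed and won't appear in the result.
`re.search` tries every starting position until one works.
The match spans [1:5] → '6908'.

'6908'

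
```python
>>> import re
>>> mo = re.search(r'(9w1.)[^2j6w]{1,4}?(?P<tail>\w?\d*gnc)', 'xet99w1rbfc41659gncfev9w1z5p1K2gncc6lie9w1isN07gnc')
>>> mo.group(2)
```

'c41659gnc'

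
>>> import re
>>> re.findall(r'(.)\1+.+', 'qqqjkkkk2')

['q']

`\1` has to match the exact text group 1 already captured.
Scanning left to right: at [0:9] match 'qqqjkkkk2', group 1 = 'q'.
With a single group, `findall` returns only what that group captured — 1 item.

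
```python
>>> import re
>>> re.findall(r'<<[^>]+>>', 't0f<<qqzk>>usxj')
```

['<<qqzk>>']

Scanning left to right: at [3:11] → '<<qqzk>>'.
Since nothing is captured, `findall` lists the 1 matched substring directly.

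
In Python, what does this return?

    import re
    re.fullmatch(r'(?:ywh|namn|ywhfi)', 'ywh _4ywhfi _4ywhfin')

For `fullmatch`, every character of the input must be accounted for by the pattern.
Here the string isn't matched end-to-end, so the call returns None.

None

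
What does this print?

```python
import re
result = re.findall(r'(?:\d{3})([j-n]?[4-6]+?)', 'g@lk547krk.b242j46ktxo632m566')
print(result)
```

['j4', 'm5']

This matches exactly 3 of a digit (non-capturing group); then optionally a character in [j-n], then one or more of a character in [4-6] (lazy) (captured).
A `+?`/`*?`/`{m,n}?` starts at its minimum and grows only as far as needed for what follows to match.
Matches: at [12:17] match '242j4', group 1 = 'j4'; at [22:27] match '632m5', group 1 = 'm5'.
`findall` collects group 1 from each match (2 total).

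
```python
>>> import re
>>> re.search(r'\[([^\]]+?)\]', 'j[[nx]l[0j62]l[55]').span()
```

(1, 6)

`re.search` tries every starting position until one works.
The match spans [1:6] → '[[nx]'.
Captured: group 1 = '[nx'.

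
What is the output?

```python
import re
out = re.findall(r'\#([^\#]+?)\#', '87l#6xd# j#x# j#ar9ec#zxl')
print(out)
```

['6xd', 'x', 'ar9ec']

Matches: at [3:8] match '#6xd#', group 1 = '6xd'; at [10:13] match '#x#', group 1 = 'x'; at [15:22] match '#ar9ec#', group 1 = 'ar9ec'.
Because there's exactly one group, `findall` drops the full match and keeps group 1 from each hit.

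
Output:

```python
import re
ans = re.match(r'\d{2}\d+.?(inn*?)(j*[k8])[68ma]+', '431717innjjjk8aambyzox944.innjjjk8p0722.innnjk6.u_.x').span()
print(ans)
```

(0, 17)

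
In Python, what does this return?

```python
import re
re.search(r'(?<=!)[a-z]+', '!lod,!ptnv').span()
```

The positive lookaround only admits positions where the adjacent text matches; those characters stay outside the span.
The match spans [1:4] → 'lod'.

(1, 4)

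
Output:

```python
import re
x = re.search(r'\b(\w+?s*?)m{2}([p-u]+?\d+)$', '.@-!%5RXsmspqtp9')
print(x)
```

This matches a word boundary (`\b`, zero-width); then one or more of a word character (lazy), then zero or more of a literal 's' (lazy) (captured); then exactly 2 of a literal 'm'; then one or more of a character in [p-u] (lazy), then one or more of a digit (captured); then anchored at the end.
`search` walks the string left to right and returns the first match it finds.
Here no position works, so the call returns None.

None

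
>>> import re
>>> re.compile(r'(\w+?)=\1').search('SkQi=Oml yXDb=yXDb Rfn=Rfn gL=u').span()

The backreference `\1` re-matches whatever the first group consumed, character for character.
`search` walks the string left to right and returns the first match it finds.
The match spans [9:18] → 'yXDb=yXDb'.
Captured: group 1 = 'yXDb'.

(9, 18)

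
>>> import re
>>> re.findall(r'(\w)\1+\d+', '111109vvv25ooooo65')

['1', 'v', 'o']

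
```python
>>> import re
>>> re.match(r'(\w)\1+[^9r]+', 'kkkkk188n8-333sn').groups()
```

('k',)

`\1` is not a pattern — it's the concrete string captured by group 1, re-applied verbatim.
With `match`, the pattern is implicitly anchored at the beginning.
The match spans [0:16] → 'kkkkk188n8-333sn'.
Captured: group 1 = 'k'.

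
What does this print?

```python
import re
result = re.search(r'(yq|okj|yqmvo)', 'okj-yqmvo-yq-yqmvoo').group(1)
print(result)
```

okj

`re.search` tries every starting position until one works.
The match spans [0:3] → 'okj'.
Captured: group 1 = 'okj'.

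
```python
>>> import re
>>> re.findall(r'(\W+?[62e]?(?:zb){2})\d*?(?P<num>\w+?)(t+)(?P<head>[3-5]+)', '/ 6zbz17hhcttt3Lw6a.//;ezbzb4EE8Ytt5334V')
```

This matches one or more of a non-word character (lazy), then optionally one of [62e], then the literal 'zb' repeated 2 times (captured); then zero or more of a digit (lazy); then one or more of a word character (lazy) (captured as 'num'); then one or more of a literal 't' (captured); then one or more of a character in [3-5] (captured as 'head').
Because the quantifier is non-greedy, it stops expanding at the earliest point where the rest of the pattern can succeed.
Scanning left to right: at [19:39] match './/;ezbzb4EE8Ytt5334', groups = ('.//;ezbzb', '4EE8Y', 'tt', '5334').
Multiple groups make `findall` return tuples — one 4-tuple for the one match.

[('.//;ezbzb', '4EE8Y', 'tt', '5334')]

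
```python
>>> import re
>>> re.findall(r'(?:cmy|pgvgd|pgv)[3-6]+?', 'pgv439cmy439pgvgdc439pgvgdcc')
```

Since nothing is captured, `findall` lists the 2 matched substrings directly.

['pgv4', 'cmy4']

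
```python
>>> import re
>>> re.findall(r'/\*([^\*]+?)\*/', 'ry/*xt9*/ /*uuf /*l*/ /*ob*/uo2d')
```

['xt9', 'l', 'ob']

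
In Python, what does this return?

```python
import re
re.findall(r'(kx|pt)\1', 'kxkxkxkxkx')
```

['kx', 'kx']

After group 1 captures some text, `\1` only succeeds where that same text appears again.
One capturing group, so `findall` returns just the captured substring from each match — 2 in all.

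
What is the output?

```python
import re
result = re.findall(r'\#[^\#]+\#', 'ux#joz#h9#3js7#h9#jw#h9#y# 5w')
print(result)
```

['#joz#', '#3js7#', '#jw#', '#y#']

Matches: at [2:7] → '#joz#'; at [9:15] → '#3js7#'; at [17:21] → '#jw#'; at [23:26] → '#y#'.
With no groups in the pattern, `findall` gives back each whole match — 4 here.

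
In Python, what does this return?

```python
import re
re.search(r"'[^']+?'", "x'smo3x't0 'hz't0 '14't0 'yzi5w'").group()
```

"'smo3x'"

`re.search` tries every starting position until one works.
The match spans [1:8] → "'smo3x'".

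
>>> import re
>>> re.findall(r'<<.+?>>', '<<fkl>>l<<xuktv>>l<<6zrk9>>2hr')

['<<fkl>>', '<<xuktv>>', '<<6zrk9>>']

Lazy quantifiers expand one character at a time until the remainder of the pattern can match.
Matches: at [0:7] → '<<fkl>>'; at [8:17] → '<<xuktv>>'; at [18:27] → '<<6zrk9>>'.
No capturing groups, so `findall` returns the 3 full match strings.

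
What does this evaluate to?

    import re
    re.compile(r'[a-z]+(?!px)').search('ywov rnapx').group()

'ywov'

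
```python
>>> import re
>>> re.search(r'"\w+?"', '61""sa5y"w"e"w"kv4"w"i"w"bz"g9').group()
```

'"sa5y"'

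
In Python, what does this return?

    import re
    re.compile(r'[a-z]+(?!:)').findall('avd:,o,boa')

['av', 'o', 'boa']

The negative lookaround is zero-width — it rules out positions where the adjacent text would match, without consuming anything.
Scanning left to right: at [0:2] → 'av'; at [5:6] → 'o'; at [7:10] → 'boa'.
With no groups in the pattern, `findall` gives back each whole match — 3 here.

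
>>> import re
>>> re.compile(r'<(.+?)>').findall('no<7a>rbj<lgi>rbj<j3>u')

['7a', 'lgi', 'j3']

The `?` after the quantifier makes it lazy — it takes as little as possible before letting the rest of the pattern try.
Walking the string: at [2:6] match '<7a>', group 1 = '7a'; at [9:14] match '<lgi>', group 1 = 'lgi'; at [17:21] match '<j3>', group 1 = 'j3'.
With a single group, `findall` returns only what that group captured — 3 items.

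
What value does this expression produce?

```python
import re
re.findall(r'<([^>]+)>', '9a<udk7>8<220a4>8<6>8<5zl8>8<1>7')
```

Because there's exactly one group, `findall` drops the full match and keeps group 1 from each hit.

['udk7', '220a4', '6', '5zl8', '1']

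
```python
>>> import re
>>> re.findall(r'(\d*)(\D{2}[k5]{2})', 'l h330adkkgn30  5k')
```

Pattern: zero or more of a digit (captured); then exactly 2 of a non-digit, then exactly 2 of one of [k5] (captured).
Walking the string: at [3:10] match '330adkk', groups = ('330', 'adkk'); at [12:18] match '30  5k', groups = ('30', '  5k').
`findall` packs the 2 group values into a tuple for every match.

[('330', 'adkk'), ('30', '  5k')]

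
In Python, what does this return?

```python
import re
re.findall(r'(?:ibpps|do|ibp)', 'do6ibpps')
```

['do', 'ibpps']

The regex engine tests alternatives in the order written; an earlier branch that matches wins even if a later one would match more.
`findall` yields the raw match text (2 of them) because the pattern has no groups.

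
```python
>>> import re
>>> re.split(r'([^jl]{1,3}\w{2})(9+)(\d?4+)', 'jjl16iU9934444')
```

['jjl', '16iU9', '9', '34444', '']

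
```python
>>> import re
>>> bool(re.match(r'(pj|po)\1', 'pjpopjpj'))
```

False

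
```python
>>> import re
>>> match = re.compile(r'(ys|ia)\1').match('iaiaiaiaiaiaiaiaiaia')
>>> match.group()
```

The backreference `\1` re-matches whatever the first group consumed, character for character.
`re.match` won't scan ahead — the pattern has to work from the very first character.
The match spans [0:4] → 'iaia'.
Captured: group 1 = 'ia'.

'iaia'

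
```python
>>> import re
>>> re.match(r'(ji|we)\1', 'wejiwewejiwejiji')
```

With `match`, the pattern is implicitly anchored at the beginning.
Here position 0 doesn't satisfy it, so the call returns None.

None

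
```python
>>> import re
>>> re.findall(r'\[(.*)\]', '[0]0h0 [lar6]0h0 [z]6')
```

One capturing group, so `findall` returns just the captured substring from the one match — 1 in all.

['0]0h0 [lar6]0h0 [z']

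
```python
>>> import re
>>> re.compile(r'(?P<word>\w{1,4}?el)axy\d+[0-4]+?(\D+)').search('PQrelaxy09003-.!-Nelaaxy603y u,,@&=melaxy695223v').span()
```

This matches 1 to 4 of a word character (lazy), then the literal 'el' (captured as 'word'); then the literal 'axy', then one or more of a digit, then one or more of a character in [0-4] (lazy); then one or more of a non-digit (captured).
The match spans [0:24] → 'PQrelaxy09003-.!-Nelaaxy'.

(0, 24)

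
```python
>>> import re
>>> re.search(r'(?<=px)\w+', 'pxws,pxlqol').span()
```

(2, 4)

The lookaround is zero-width — it requires the adjacent text to match without consuming it, so the asserted text isn't part of the match.
The match spans [2:4] → 'ws'.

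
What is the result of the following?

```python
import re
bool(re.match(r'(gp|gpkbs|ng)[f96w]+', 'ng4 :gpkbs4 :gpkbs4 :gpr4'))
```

`re.match` won't scan ahead — the pattern has to work from the very first character.
Here the pattern fails at index 0, so the call returns None, and `bool(None)` is False.

False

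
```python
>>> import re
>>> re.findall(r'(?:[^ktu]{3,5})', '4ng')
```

['4ng']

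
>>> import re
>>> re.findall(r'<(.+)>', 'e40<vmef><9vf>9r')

Matches: at [3:14] match '<vmef><9vf>', group 1 = 'vmef><9vf'.
One capturing group, so `findall` returns just the captured substring from the one match — 1 in all.

['vmef><9vf']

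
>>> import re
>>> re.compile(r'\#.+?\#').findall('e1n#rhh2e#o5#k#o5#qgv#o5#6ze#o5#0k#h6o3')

Matches: at [3:10] → '#rhh2e#'; at [12:15] → '#k#'; at [17:22] → '#qgv#'; at [24:29] → '#6ze#'; at [31:35] → '#0k#'.
Since nothing is captured, `findall` lists the 5 matched substrings directly.

['#rhh2e#', '#k#', '#qgv#', '#6ze#', '#0k#']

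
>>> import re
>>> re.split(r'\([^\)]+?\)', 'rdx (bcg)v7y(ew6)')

['rdx ', 'v7y', '']

Matches to split on: at [4:9] → '(bcg)'; at [12:17] → '(ew6)'.
The string is cut at each match, leaving 3 pieces.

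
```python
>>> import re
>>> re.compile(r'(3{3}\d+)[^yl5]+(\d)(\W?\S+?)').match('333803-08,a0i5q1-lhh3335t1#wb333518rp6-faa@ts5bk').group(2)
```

'5'

Pattern: exactly 3 of the literal '3', then one or more of a digit (captured); then one or more of any character except [yl5]; then a digit (captured); then optionally a non-word character, then one or more of a non-whitespace character (lazy) (captured).
A `+?`/`*?`/`{m,n}?` starts at its minimum and grows only as far as needed for what follows to match.
`re.match` only tries the pattern at the start of the string.
The match spans [0:15] → '333803-08,a0i5q'.
Captured: group 1 = '333803', group 2 = '5', group 3 = 'q'.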